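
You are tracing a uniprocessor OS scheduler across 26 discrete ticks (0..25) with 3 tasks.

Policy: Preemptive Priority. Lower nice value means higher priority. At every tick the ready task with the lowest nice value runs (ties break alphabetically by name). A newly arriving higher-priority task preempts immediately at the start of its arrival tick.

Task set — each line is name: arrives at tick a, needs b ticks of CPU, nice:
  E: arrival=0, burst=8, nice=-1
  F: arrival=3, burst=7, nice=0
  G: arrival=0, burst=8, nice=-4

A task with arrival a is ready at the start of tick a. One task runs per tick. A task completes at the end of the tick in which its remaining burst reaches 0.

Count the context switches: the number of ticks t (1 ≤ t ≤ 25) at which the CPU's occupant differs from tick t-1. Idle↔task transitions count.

t=0: ready={E,G} → run G
t=1: ready={E,G} → run G
t=2: ready={E,G} → run G
t=3: ready={E,F,G} → run G
t=4: ready={E,F,G} → run G
t=5: ready={E,F,G} → run G
t=6: ready={E,F,G} → run G
t=7: ready={E,F,G} → run G
t=8: ready={E,F} → run E
t=9: ready={E,F} → run E
t=10: ready={E,F} → run E
t=11: ready={E,F} → run E
t=12: ready={E,F} → run E
t=13: ready={E,F} → run E
t=14: ready={E,F} → run E
t=15: ready={E,F} → run E
t=16: ready={F} → run F
t=17: ready={F} → run F
t=18: ready={F} → run F
t=19: ready={F} → run F
t=20: ready={F} → run F
t=21: ready={F} → run F
t=22: ready={F} → run F
t=23: (idle)
t=24: (idle)
t=25: (idle)

context switches = 3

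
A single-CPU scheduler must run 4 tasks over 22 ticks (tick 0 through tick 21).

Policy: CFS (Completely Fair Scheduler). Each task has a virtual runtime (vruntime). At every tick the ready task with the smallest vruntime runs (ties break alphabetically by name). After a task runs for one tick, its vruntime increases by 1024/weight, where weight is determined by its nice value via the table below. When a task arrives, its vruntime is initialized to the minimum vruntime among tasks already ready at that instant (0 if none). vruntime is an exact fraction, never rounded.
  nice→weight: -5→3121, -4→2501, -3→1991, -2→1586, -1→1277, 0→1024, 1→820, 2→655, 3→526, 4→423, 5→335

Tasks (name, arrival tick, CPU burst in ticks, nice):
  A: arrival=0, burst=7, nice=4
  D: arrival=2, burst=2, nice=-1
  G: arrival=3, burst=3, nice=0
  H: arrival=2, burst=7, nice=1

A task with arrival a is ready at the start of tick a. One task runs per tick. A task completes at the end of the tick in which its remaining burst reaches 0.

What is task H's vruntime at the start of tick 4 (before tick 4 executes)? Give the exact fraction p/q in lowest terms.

t=0: vr[A=0] → run A
t=1: vr[A=1024/423] → run A
t=2: vr[A=2048/423 D=2048/423 H=2048/423] → run A
t=3: vr[A=1024/141 D=2048/423 G=2048/423 H=2048/423] → run D
t=4: vr[A=1024/141 D=3048448/540171 G=2048/423 H=2048/423] → run G
t=5: vr[A=1024/141 D=3048448/540171 G=2471/423 H=2048/423] → run H
t=6: vr[A=1024/141 D=3048448/540171 G=2471/423 H=528128/86715] → run D
t=7: vr[A=1024/141 G=2471/423 H=528128/86715] → run G
t=8: vr[A=1024/141 G=2894/423 H=528128/86715] → run H
t=9: vr[A=1024/141 G=2894/423 H=636416/86715] → run G
t=10: vr[A=1024/141 H=636416/86715] → run A
t=11: vr[A=4096/423 H=636416/86715] → run H
t=12: vr[A=4096/423 H=744704/86715] → run H
t=13: vr[A=4096/423 H=852992/86715] → run A
t=14: vr[A=5120/423 H=852992/86715] → run H
t=15: vr[A=5120/423 H=192256/17343] → run H
t=16: vr[A=5120/423 H=1069568/86715] → run A
t=17: vr[A=2048/141 H=1069568/86715] → run H
t=18: vr[A=2048/141] → run A
t=19: (idle)
t=20: (idle)
t=21: (idle)

vruntime(H, start of tick 4) = 2048/423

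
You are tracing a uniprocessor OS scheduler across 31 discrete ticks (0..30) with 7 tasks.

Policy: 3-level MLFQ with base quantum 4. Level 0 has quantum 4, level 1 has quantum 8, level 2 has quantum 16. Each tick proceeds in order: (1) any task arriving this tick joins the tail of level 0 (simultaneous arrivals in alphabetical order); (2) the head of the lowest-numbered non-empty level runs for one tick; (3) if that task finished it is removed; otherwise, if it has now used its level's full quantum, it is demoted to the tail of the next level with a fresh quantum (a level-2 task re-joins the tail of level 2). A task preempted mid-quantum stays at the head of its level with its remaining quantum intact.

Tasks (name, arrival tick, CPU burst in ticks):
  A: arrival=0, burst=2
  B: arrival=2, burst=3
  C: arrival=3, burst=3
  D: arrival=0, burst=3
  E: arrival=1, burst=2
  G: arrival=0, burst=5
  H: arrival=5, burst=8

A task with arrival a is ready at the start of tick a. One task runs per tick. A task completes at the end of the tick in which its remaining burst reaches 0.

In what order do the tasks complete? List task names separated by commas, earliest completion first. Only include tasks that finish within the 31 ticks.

t=0: L0/L1/L2 = ADG/-/- → run A
t=1: L0/L1/L2 = ADGE/-/- → run A
t=2: L0/L1/L2 = DGEB/-/- → run D
t=3: L0/L1/L2 = DGEBC/-/- → run D
t=4: L0/L1/L2 = DGEBC/-/- → run D
t=5: L0/L1/L2 = GEBCH/-/- → run G
t=6: L0/L1/L2 = GEBCH/-/- → run G
t=7: L0/L1/L2 = GEBCH/-/- → run G
t=8: L0/L1/L2 = GEBCH/-/- → run G
t=9: L0/L1/L2 = EBCH/G/- → run E
t=10: L0/L1/L2 = EBCH/G/- → run E
t=11: L0/L1/L2 = BCH/G/- → run B
t=12: L0/L1/L2 = BCH/G/- → run B
t=13: L0/L1/L2 = BCH/G/- → run B
t=14: L0/L1/L2 = CH/G/- → run C
t=15: L0/L1/L2 = CH/G/- → run C
t=16: L0/L1/L2 = CH/G/- → run C
t=17: L0/L1/L2 = H/G/- → run H
t=18: L0/L1/L2 = H/G/- → run H
t=19: L0/L1/L2 = H/G/- → run H
t=20: L0/L1/L2 = H/G/- → run H
t=21: L0/L1/L2 = -/GH/- → run G
t=22: L0/L1/L2 = -/H/- → run H
t=23: L0/L1/L2 = -/H/- → run H
t=24: L0/L1/L2 = -/H/- → run H
t=25: L0/L1/L2 = -/H/- → run H
t=26: (idle)
t=27: (idle)
t=28: (idle)
t=29: (idle)
t=30: (idle)

completion order = A, D, E, B, C, G, H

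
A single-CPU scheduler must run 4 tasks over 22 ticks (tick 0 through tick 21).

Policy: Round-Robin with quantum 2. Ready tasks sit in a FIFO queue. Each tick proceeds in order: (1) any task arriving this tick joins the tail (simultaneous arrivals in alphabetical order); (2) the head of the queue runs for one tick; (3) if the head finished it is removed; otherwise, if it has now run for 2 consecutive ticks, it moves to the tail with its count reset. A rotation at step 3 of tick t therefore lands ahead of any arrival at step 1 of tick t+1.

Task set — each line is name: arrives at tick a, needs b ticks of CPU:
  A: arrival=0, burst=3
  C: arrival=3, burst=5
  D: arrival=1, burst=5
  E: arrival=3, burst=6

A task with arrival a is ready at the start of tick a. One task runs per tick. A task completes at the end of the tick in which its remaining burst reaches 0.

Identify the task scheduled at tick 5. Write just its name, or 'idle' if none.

t=0: queue=[A] q_used=0 → run A
t=1: queue=[A,D] q_used=1 → run A
t=2: queue=[D,A] q_used=0 → run D
t=3: queue=[D,A,C,E] q_used=1 → run D
t=4: queue=[A,C,E,D] q_used=0 → run A
t=5: queue=[C,E,D] q_used=0 → run C
t=6: queue=[C,E,D] q_used=1 → run C
t=7: queue=[E,D,C] q_used=0 → run E
t=8: queue=[E,D,C] q_used=1 → run E
t=9: queue=[D,C,E] q_used=0 → run D
t=10: queue=[D,C,E] q_used=1 → run D
t=11: queue=[C,E,D] q_used=0 → run C
t=12: queue=[C,E,D] q_used=1 → run C
t=13: queue=[E,D,C] q_used=0 → run E
t=14: queue=[E,D,C] q_used=1 → run E
t=15: queue=[D,C,E] q_used=0 → run D
t=16: queue=[C,E] q_used=0 → run C
t=17: queue=[E] q_used=0 → run E
t=18: queue=[E] q_used=1 → run E
t=19: (idle)
t=20: (idle)
t=21: (idle)

running at tick 5 = C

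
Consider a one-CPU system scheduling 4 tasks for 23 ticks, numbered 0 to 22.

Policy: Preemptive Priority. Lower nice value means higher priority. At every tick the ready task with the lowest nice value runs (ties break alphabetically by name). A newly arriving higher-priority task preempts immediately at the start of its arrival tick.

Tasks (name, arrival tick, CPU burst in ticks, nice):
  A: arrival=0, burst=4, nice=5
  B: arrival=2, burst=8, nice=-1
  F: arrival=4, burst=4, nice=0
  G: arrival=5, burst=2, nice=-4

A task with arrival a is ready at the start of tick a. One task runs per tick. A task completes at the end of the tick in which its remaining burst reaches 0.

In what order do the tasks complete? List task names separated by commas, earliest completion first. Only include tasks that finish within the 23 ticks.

completion order = G, B, F, A

t=0: ready={A} → run A
t=1: ready={A} → run A
t=2: ready={A,B} → run B
t=3: ready={A,B} → run B
t=4: ready={A,B,F} → run B
t=5: ready={A,B,F,G} → run G
t=6: ready={A,B,F,G} → run G
t=7: ready={A,B,F} → run B
t=8: ready={A,B,F} → run B
t=9: ready={A,B,F} → run B
t=10: ready={A,B,F} → run B
t=11: ready={A,B,F} → run B
t=12: ready={A,F} → run F
t=13: ready={A,F} → run F
t=14: ready={A,F} → run F
t=15: ready={A,F} → run F
t=16: ready={A} → run A
t=17: ready={A} → run A
t=18: (idle)
t=19: (idle)
t=20: (idle)
t=21: (idle)
t=22: (idle)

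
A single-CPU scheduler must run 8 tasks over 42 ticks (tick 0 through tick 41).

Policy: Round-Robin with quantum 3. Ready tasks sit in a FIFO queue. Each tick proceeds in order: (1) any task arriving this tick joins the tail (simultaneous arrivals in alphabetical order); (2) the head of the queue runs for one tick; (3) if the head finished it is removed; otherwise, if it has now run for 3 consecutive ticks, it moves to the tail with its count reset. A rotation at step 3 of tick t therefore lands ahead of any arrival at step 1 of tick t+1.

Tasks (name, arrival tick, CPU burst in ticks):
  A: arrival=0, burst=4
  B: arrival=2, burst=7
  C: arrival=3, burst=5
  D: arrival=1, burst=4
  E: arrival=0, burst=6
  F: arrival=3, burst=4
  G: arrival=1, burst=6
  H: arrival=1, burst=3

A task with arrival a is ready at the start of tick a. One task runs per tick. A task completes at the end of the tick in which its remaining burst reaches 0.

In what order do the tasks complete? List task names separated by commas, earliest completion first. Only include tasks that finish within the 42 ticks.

t=0: queue=[A,E] q_used=0 → run A
t=1: queue=[A,E,D,G,H] q_used=1 → run A
t=2: queue=[A,E,D,G,H,B] q_used=2 → run A
t=3: queue=[E,D,G,H,B,A,C,F] q_used=0 → run E
t=4: queue=[E,D,G,H,B,A,C,F] q_used=1 → run E
t=5: queue=[E,D,G,H,B,A,C,F] q_used=2 → run E
t=6: queue=[D,G,H,B,A,C,F,E] q_used=0 → run D
t=7: queue=[D,G,H,B,A,C,F,E] q_used=1 → run D
t=8: queue=[D,G,H,B,A,C,F,E] q_used=2 → run D
t=9: queue=[G,H,B,A,C,F,E,D] q_used=0 → run G
t=10: queue=[G,H,B,A,C,F,E,D] q_used=1 → run G
t=11: queue=[G,H,B,A,C,F,E,D] q_used=2 → run G
t=12: queue=[H,B,A,C,F,E,D,G] q_used=0 → run H
t=13: queue=[H,B,A,C,F,E,D,G] q_used=1 → run H
t=14: queue=[H,B,A,C,F,E,D,G] q_used=2 → run H
t=15: queue=[B,A,C,F,E,D,G] q_used=0 → run B
t=16: queue=[B,A,C,F,E,D,G] q_used=1 → run B
t=17: queue=[B,A,C,F,E,D,G] q_used=2 → run B
t=18: queue=[A,C,F,E,D,G,B] q_used=0 → run A
t=19: queue=[C,F,E,D,G,B] q_used=0 → run C
t=20: queue=[C,F,E,D,G,B] q_used=1 → run C
t=21: queue=[C,F,E,D,G,B] q_used=2 → run C
t=22: queue=[F,E,D,G,B,C] q_used=0 → run F
t=23: queue=[F,E,D,G,B,C] q_used=1 → run F
t=24: queue=[F,E,D,G,B,C] q_used=2 → run F
t=25: queue=[E,D,G,B,C,F] q_used=0 → run E
t=26: queue=[E,D,G,B,C,F] q_used=1 → run E
t=27: queue=[E,D,G,B,C,F] q_used=2 → run E
t=28: queue=[D,G,B,C,F] q_used=0 → run D
t=29: queue=[G,B,C,F] q_used=0 → run G
t=30: queue=[G,B,C,F] q_used=1 → run G
t=31: queue=[G,B,C,F] q_used=2 → run G
t=32: queue=[B,C,F] q_used=0 → run B
t=33: queue=[B,C,F] q_used=1 → run B
t=34: queue=[B,C,F] q_used=2 → run B
t=35: queue=[C,F,B] q_used=0 → run C
t=36: queue=[C,F,B] q_used=1 → run C
t=37: queue=[F,B] q_used=0 → run F
t=38: queue=[B] q_used=0 → run B
t=39: (idle)
t=40: (idle)
t=41: (idle)

completion order = H, A, E, D, G, C, F, B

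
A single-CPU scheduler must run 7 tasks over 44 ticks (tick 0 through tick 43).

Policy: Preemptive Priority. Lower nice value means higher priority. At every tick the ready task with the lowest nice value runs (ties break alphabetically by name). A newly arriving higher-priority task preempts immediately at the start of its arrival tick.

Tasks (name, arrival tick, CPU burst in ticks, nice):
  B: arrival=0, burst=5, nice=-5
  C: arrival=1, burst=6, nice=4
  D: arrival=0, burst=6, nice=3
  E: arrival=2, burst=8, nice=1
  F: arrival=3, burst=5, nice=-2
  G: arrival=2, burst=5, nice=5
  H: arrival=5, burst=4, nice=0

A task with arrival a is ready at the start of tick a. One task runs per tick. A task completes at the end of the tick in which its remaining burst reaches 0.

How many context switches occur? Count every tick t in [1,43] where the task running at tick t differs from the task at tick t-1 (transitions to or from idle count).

t=0: ready={B,D} → run B
t=1: ready={B,C,D} → run B
t=2: ready={B,C,D,E,G} → run B
t=3: ready={B,C,D,E,F,G} → run B
t=4: ready={B,C,D,E,F,G} → run B
t=5: ready={C,D,E,F,G,H} → run F
t=6: ready={C,D,E,F,G,H} → run F
t=7: ready={C,D,E,F,G,H} → run F
t=8: ready={C,D,E,F,G,H} → run F
t=9: ready={C,D,E,F,G,H} → run F
t=10: ready={C,D,E,G,H} → run H
t=11: ready={C,D,E,G,H} → run H
t=12: ready={C,D,E,G,H} → run H
t=13: ready={C,D,E,G,H} → run H
t=14: ready={C,D,E,G} → run E
t=15: ready={C,D,E,G} → run E
t=16: ready={C,D,E,G} → run E
t=17: ready={C,D,E,G} → run E
t=18: ready={C,D,E,G} → run E
t=19: ready={C,D,E,G} → run E
t=20: ready={C,D,E,G} → run E
t=21: ready={C,D,E,G} → run E
t=22: ready={C,D,G} → run D
t=23: ready={C,D,G} → run D
t=24: ready={C,D,G} → run D
t=25: ready={C,D,G} → run D
t=26: ready={C,D,G} → run D
t=27: ready={C,D,G} → run D
t=28: ready={C,G} → run C
t=29: ready={C,G} → run C
t=30: ready={C,G} → run C
t=31: ready={C,G} → run C
t=32: ready={C,G} → run C
t=33: ready={C,G} → run C
t=34: ready={G} → run G
t=35: ready={G} → run G
t=36: ready={G} → run G
t=37: ready={G} → run G
t=38: ready={G} → run G
t=39: (idle)
t=40: (idle)
t=41: (idle)
t=42: (idle)
t=43: (idle)

context switches = 7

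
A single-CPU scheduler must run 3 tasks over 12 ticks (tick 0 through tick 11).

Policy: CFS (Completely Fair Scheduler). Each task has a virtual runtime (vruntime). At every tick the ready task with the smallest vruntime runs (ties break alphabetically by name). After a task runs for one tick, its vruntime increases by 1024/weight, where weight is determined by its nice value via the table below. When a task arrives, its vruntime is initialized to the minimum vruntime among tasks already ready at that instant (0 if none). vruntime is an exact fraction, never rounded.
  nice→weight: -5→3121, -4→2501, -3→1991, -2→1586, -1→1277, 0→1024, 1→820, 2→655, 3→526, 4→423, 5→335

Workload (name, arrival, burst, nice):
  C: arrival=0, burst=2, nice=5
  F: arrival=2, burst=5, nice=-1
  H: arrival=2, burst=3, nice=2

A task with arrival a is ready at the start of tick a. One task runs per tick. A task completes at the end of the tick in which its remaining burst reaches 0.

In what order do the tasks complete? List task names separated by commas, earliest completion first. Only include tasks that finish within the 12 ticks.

completion order = C, H, F

t=0: vr[C=0] → run C
t=1: vr[C=1024/335] → run C
t=2: vr[F=0 H=0] → run F
t=3: vr[F=1024/1277 H=0] → run H
t=4: vr[F=1024/1277 H=1024/655] → run F
t=5: vr[F=2048/1277 H=1024/655] → run H
t=6: vr[F=2048/1277 H=2048/655] → run F
t=7: vr[F=3072/1277 H=2048/655] → run F
t=8: vr[F=4096/1277 H=2048/655] → run H
t=9: vr[F=4096/1277] → run F
t=10: (idle)
t=11: (idle)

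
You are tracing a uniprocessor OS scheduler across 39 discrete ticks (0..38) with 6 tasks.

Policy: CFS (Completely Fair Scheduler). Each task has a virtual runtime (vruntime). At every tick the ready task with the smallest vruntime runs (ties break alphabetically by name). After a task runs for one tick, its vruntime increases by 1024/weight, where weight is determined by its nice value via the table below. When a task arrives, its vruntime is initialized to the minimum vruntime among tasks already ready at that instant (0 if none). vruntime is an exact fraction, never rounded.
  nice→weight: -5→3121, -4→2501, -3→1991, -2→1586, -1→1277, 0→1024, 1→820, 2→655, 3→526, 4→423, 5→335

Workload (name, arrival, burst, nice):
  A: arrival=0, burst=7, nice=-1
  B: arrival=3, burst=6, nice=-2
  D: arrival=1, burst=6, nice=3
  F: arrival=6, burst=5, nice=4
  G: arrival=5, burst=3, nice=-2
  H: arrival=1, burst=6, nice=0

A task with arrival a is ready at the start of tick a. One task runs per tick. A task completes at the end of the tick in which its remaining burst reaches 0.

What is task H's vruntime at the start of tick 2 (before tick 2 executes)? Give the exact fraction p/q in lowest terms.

vruntime(H, start of tick 2) = 1024/1277

t=0: vr[A=0] → run A
t=1: vr[A=1024/1277 D=1024/1277 H=1024/1277] → run A
t=2: vr[A=2048/1277 D=1024/1277 H=1024/1277] → run D
t=3: vr[A=2048/1277 B=1024/1277 D=923136/335851 H=1024/1277] → run B
t=4: vr[A=2048/1277 B=1465856/1012661 D=923136/335851 H=1024/1277] → run H
t=5: vr[A=2048/1277 B=1465856/1012661 D=923136/335851 G=1465856/1012661 H=2301/1277] → run B
t=6: vr[A=2048/1277 B=2119680/1012661 D=923136/335851 F=1465856/1012661 G=1465856/1012661 H=2301/1277] → run F
t=7: vr[A=2048/1277 B=2119680/1012661 D=923136/335851 F=1657021952/428355603 G=1465856/1012661 H=2301/1277] → run G
t=8: vr[A=2048/1277 B=2119680/1012661 D=923136/335851 F=1657021952/428355603 G=2119680/1012661 H=2301/1277] → run A
t=9: vr[A=3072/1277 B=2119680/1012661 D=923136/335851 F=1657021952/428355603 G=2119680/1012661 H=2301/1277] → run H
t=10: vr[A=3072/1277 B=2119680/1012661 D=923136/335851 F=1657021952/428355603 G=2119680/1012661 H=3578/1277] → run B
t=11: vr[A=3072/1277 B=2773504/1012661 D=923136/335851 F=1657021952/428355603 G=2119680/1012661 H=3578/1277] → run G
t=12: vr[A=3072/1277 B=2773504/1012661 D=923136/335851 F=1657021952/428355603 G=2773504/1012661 H=3578/1277] → run A
t=13: vr[A=4096/1277 B=2773504/1012661 D=923136/335851 F=1657021952/428355603 G=2773504/1012661 H=3578/1277] → run B
t=14: vr[A=4096/1277 B=3427328/1012661 D=923136/335851 F=1657021952/428355603 G=2773504/1012661 H=3578/1277] → run G
t=15: vr[A=4096/1277 B=3427328/1012661 D=923136/335851 F=1657021952/428355603 H=3578/1277] → run D
t=16: vr[A=4096/1277 B=3427328/1012661 D=1576960/335851 F=1657021952/428355603 H=3578/1277] → run H
t=17: vr[A=4096/1277 B=3427328/1012661 D=1576960/335851 F=1657021952/428355603 H=4855/1277] → run A
t=18: vr[A=5120/1277 B=3427328/1012661 D=1576960/335851 F=1657021952/428355603 H=4855/1277] → run B
t=19: vr[A=5120/1277 B=4081152/1012661 D=1576960/335851 F=1657021952/428355603 H=4855/1277] → run H
t=20: vr[A=5120/1277 B=4081152/1012661 D=1576960/335851 F=1657021952/428355603 H=6132/1277] → run F
t=21: vr[A=5120/1277 B=4081152/1012661 D=1576960/335851 F=2693986816/428355603 H=6132/1277] → run A
t=22: vr[A=6144/1277 B=4081152/1012661 D=1576960/335851 F=2693986816/428355603 H=6132/1277] → run B
t=23: vr[A=6144/1277 D=1576960/335851 F=2693986816/428355603 H=6132/1277] → run D
t=24: vr[A=6144/1277 D=2230784/335851 F=2693986816/428355603 H=6132/1277] → run H
t=25: vr[A=6144/1277 D=2230784/335851 F=2693986816/428355603 H=7409/1277] → run A
t=26: vr[D=2230784/335851 F=2693986816/428355603 H=7409/1277] → run H
t=27: vr[D=2230784/335851 F=2693986816/428355603] → run F
t=28: vr[D=2230784/335851 F=1243650560/142785201] → run D
t=29: vr[D=2884608/335851 F=1243650560/142785201] → run D
t=30: vr[D=3538432/335851 F=1243650560/142785201] → run F
t=31: vr[D=3538432/335851 F=4767916544/428355603] → run D
t=32: vr[F=4767916544/428355603] → run F
t=33: (idle)
t=34: (idle)
t=35: (idle)
t=36: (idle)
t=37: (idle)
t=38: (idle)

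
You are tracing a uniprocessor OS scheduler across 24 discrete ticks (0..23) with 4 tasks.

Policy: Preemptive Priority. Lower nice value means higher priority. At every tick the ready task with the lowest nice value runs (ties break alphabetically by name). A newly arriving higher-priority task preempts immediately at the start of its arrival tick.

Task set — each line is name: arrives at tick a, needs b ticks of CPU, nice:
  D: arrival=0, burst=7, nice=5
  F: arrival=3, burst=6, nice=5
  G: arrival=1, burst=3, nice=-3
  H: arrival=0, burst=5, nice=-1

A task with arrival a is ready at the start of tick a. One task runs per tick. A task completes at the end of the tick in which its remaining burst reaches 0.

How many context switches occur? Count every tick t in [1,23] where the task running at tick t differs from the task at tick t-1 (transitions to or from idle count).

t=0: ready={D,H} → run H
t=1: ready={D,G,H} → run G
t=2: ready={D,G,H} → run G
t=3: ready={D,F,G,H} → run G
t=4: ready={D,F,H} → run H
t=5: ready={D,F,H} → run H
t=6: ready={D,F,H} → run H
t=7: ready={D,F,H} → run H
t=8: ready={D,F} → run D
t=9: ready={D,F} → run D
t=10: ready={D,F} → run D
t=11: ready={D,F} → run D
t=12: ready={D,F} → run D
t=13: ready={D,F} → run D
t=14: ready={D,F} → run D
t=15: ready={F} → run F
t=16: ready={F} → run F
t=17: ready={F} → run F
t=18: ready={F} → run F
t=19: ready={F} → run F
t=20: ready={F} → run F
t=21: (idle)
t=22: (idle)
t=23: (idle)

context switches = 5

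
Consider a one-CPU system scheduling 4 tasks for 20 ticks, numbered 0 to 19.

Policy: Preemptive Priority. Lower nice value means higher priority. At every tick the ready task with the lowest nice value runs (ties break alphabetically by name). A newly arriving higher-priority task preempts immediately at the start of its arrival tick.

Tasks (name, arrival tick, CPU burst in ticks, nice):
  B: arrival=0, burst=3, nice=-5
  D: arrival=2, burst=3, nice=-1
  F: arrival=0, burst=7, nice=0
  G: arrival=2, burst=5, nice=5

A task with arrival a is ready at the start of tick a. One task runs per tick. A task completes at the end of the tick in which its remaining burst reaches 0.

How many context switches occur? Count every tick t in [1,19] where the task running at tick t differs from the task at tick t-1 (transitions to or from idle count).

t=0: ready={B,F} → run B
t=1: ready={B,F} → run B
t=2: ready={B,D,F,G} → run B
t=3: ready={D,F,G} → run D
t=4: ready={D,F,G} → run D
t=5: ready={D,F,G} → run D
t=6: ready={F,G} → run F
t=7: ready={F,G} → run F
t=8: ready={F,G} → run F
t=9: ready={F,G} → run F
t=10: ready={F,G} → run F
t=11: ready={F,G} → run F
t=12: ready={F,G} → run F
t=13: ready={G} → run G
t=14: ready={G} → run G
t=15: ready={G} → run G
t=16: ready={G} → run G
t=17: ready={G} → run G
t=18: (idle)
t=19: (idle)

context switches = 4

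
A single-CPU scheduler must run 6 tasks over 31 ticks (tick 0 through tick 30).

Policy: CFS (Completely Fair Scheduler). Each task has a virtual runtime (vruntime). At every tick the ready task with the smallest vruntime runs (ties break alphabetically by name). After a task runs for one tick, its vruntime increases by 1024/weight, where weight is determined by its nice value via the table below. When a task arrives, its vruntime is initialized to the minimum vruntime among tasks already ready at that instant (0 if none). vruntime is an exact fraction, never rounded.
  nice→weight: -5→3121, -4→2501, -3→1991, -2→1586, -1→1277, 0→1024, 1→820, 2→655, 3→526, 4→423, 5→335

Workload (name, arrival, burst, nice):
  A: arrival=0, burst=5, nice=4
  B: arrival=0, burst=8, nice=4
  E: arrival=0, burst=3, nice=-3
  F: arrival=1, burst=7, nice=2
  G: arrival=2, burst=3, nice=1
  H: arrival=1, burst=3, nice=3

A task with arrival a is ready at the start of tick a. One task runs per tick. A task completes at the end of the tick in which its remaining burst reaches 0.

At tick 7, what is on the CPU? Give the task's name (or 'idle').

t=0: vr[A=0 B=0 E=0] → run A
t=1: vr[A=1024/423 B=0 E=0 F=0 H=0] → run B
t=2: vr[A=1024/423 B=1024/423 E=0 F=0 G=0 H=0] → run E
t=3: vr[A=1024/423 B=1024/423 E=1024/1991 F=0 G=0 H=0] → run F
t=4: vr[A=1024/423 B=1024/423 E=1024/1991 F=1024/655 G=0 H=0] → run G
t=5: vr[A=1024/423 B=1024/423 E=1024/1991 F=1024/655 G=256/205 H=0] → run H
t=6: vr[A=1024/423 B=1024/423 E=1024/1991 F=1024/655 G=256/205 H=512/263] → run E
t=7: vr[A=1024/423 B=1024/423 E=2048/1991 F=1024/655 G=256/205 H=512/263] → run E
t=8: vr[A=1024/423 B=1024/423 F=1024/655 G=256/205 H=512/263] → run G
t=9: vr[A=1024/423 B=1024/423 F=1024/655 G=512/205 H=512/263] → run F
t=10: vr[A=1024/423 B=1024/423 F=2048/655 G=512/205 H=512/263] → run H
t=11: vr[A=1024/423 B=1024/423 F=2048/655 G=512/205 H=1024/263] → run A
t=12: vr[A=2048/423 B=1024/423 F=2048/655 G=512/205 H=1024/263] → run B
t=13: vr[A=2048/423 B=2048/423 F=2048/655 G=512/205 H=1024/263] → run G
t=14: vr[A=2048/423 B=2048/423 F=2048/655 H=1024/263] → run F
t=15: vr[A=2048/423 B=2048/423 F=3072/655 H=1024/263] → run H
t=16: vr[A=2048/423 B=2048/423 F=3072/655] → run F
t=17: vr[A=2048/423 B=2048/423 F=4096/655] → run A
t=18: vr[A=1024/141 B=2048/423 F=4096/655] → run B
t=19: vr[A=1024/141 B=1024/141 F=4096/655] → run F
t=20: vr[A=1024/141 B=1024/141 F=1024/131] → run A
t=21: vr[A=4096/423 B=1024/141 F=1024/131] → run B
t=22: vr[A=4096/423 B=4096/423 F=1024/131] → run F
t=23: vr[A=4096/423 B=4096/423 F=6144/655] → run F
t=24: vr[A=4096/423 B=4096/423] → run A
t=25: vr[B=4096/423] → run B
t=26: vr[B=5120/423] → run B
t=27: vr[B=2048/141] → run B
t=28: vr[B=7168/423] → run B
t=29: (idle)
t=30: (idle)

running at tick 7 = E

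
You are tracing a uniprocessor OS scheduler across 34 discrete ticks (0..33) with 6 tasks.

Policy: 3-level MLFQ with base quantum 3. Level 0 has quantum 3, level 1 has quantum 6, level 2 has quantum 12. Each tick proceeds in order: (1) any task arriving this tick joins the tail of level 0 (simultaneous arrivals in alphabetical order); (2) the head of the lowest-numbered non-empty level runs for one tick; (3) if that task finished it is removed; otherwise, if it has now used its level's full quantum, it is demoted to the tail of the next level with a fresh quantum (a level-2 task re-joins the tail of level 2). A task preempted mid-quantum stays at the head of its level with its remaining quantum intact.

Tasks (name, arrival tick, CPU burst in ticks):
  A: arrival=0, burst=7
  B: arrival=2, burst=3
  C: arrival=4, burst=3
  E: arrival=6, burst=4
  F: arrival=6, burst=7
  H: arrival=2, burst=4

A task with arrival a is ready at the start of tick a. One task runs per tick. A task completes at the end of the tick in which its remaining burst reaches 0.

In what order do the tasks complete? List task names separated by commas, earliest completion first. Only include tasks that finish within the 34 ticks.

t=0: L0/L1/L2 = A/-/- → run A
t=1: L0/L1/L2 = A/-/- → run A
t=2: L0/L1/L2 = ABH/-/- → run A
t=3: L0/L1/L2 = BH/A/- → run B
t=4: L0/L1/L2 = BHC/A/- → run B
t=5: L0/L1/L2 = BHC/A/- → run B
t=6: L0/L1/L2 = HCEF/A/- → run H
t=7: L0/L1/L2 = HCEF/A/- → run H
t=8: L0/L1/L2 = HCEF/A/- → run H
t=9: L0/L1/L2 = CEF/AH/- → run C
t=10: L0/L1/L2 = CEF/AH/- → run C
t=11: L0/L1/L2 = CEF/AH/- → run C
t=12: L0/L1/L2 = EF/AH/- → run E
t=13: L0/L1/L2 = EF/AH/- → run E
t=14: L0/L1/L2 = EF/AH/- → run E
t=15: L0/L1/L2 = F/AHE/- → run F
t=16: L0/L1/L2 = F/AHE/- → run F
t=17: L0/L1/L2 = F/AHE/- → run F
t=18: L0/L1/L2 = -/AHEF/- → run A
t=19: L0/L1/L2 = -/AHEF/- → run A
t=20: L0/L1/L2 = -/AHEF/- → run A
t=21: L0/L1/L2 = -/AHEF/- → run A
t=22: L0/L1/L2 = -/HEF/- → run H
t=23: L0/L1/L2 = -/EF/- → run E
t=24: L0/L1/L2 = -/F/- → run F
t=25: L0/L1/L2 = -/F/- → run F
t=26: L0/L1/L2 = -/F/- → run F
t=27: L0/L1/L2 = -/F/- → run F
t=28: (idle)
t=29: (idle)
t=30: (idle)
t=31: (idle)
t=32: (idle)
t=33: (idle)

completion order = B, C, A, H, E, F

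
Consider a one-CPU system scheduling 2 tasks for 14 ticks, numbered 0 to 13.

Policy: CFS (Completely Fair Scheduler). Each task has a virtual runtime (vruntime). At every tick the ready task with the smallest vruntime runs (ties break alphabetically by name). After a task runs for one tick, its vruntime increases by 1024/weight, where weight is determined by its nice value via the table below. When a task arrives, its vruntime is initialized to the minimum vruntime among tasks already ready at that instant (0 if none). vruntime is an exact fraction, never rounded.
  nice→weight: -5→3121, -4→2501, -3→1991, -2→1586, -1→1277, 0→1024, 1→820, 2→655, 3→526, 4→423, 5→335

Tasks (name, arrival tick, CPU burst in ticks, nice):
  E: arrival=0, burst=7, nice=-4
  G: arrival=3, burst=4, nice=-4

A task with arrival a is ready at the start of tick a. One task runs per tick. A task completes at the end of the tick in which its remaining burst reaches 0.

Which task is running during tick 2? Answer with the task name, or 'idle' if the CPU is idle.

t=0: vr[E=0] → run E
t=1: vr[E=1024/2501] → run E
t=2: vr[E=2048/2501] → run E
t=3: vr[E=3072/2501 G=3072/2501] → run E
t=4: vr[E=4096/2501 G=3072/2501] → run G
t=5: vr[E=4096/2501 G=4096/2501] → run E
t=6: vr[E=5120/2501 G=4096/2501] → run G
t=7: vr[E=5120/2501 G=5120/2501] → run E
t=8: vr[E=6144/2501 G=5120/2501] → run G
t=9: vr[E=6144/2501 G=6144/2501] → run E
t=10: vr[G=6144/2501] → run G
t=11: (idle)
t=12: (idle)
t=13: (idle)

running at tick 2 = E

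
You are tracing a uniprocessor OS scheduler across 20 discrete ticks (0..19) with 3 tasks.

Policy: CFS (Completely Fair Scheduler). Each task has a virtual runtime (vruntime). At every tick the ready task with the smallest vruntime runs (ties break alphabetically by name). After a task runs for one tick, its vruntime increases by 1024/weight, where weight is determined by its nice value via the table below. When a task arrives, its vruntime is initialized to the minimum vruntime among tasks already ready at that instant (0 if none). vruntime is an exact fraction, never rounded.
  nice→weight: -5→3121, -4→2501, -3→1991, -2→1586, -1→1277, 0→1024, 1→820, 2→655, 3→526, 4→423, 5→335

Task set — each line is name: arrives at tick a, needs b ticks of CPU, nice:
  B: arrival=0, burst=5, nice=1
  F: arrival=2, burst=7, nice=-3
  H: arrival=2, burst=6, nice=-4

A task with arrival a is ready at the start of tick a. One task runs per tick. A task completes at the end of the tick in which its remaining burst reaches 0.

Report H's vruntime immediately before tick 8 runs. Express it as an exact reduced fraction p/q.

t=0: vr[B=0] → run B
t=1: vr[B=256/205] → run B
t=2: vr[B=512/205 F=512/205 H=512/205] → run B
t=3: vr[B=768/205 F=512/205 H=512/205] → run F
t=4: vr[B=768/205 F=1229312/408155 H=512/205] → run H
t=5: vr[B=768/205 F=1229312/408155 H=36352/12505] → run H
t=6: vr[B=768/205 F=1229312/408155 H=41472/12505] → run F
t=7: vr[B=768/205 F=1439232/408155 H=41472/12505] → run H
t=8: vr[B=768/205 F=1439232/408155 H=46592/12505] → run F
t=9: vr[B=768/205 F=1649152/408155 H=46592/12505] → run H
t=10: vr[B=768/205 F=1649152/408155 H=51712/12505] → run B
t=11: vr[B=1024/205 F=1649152/408155 H=51712/12505] → run F
t=12: vr[B=1024/205 F=1859072/408155 H=51712/12505] → run H
t=13: vr[B=1024/205 F=1859072/408155 H=56832/12505] → run H
t=14: vr[B=1024/205 F=1859072/408155] → run F
t=15: vr[B=1024/205 F=2068992/408155] → run B
t=16: vr[F=2068992/408155] → run F
t=17: vr[F=2278912/408155] → run F
t=18: (idle)
t=19: (idle)

vruntime(H, start of tick 8) = 46592/12505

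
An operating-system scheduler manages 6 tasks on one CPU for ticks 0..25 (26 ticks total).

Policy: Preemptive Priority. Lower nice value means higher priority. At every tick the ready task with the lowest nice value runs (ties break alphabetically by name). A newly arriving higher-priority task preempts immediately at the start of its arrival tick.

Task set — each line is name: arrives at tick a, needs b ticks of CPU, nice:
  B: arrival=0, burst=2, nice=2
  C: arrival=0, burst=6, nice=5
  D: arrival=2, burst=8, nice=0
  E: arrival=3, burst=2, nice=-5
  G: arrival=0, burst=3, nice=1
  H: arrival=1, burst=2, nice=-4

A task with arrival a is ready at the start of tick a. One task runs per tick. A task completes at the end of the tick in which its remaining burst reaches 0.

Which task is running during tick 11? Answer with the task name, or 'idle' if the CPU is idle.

running at tick 11 = D

t=0: ready={B,C,G} → run G
t=1: ready={B,C,G,H} → run H
t=2: ready={B,C,D,G,H} → run H
t=3: ready={B,C,D,E,G} → run E
t=4: ready={B,C,D,E,G} → run E
t=5: ready={B,C,D,G} → run D
t=6: ready={B,C,D,G} → run D
t=7: ready={B,C,D,G} → run D
t=8: ready={B,C,D,G} → run D
t=9: ready={B,C,D,G} → run D
t=10: ready={B,C,D,G} → run D
t=11: ready={B,C,D,G} → run D
t=12: ready={B,C,D,G} → run D
t=13: ready={B,C,G} → run G
t=14: ready={B,C,G} → run G
t=15: ready={B,C} → run B
t=16: ready={B,C} → run B
t=17: ready={C} → run C
t=18: ready={C} → run C
t=19: ready={C} → run C
t=20: ready={C} → run C
t=21: ready={C} → run C
t=22: ready={C} → run C
t=23: (idle)
t=24: (idle)
t=25: (idle)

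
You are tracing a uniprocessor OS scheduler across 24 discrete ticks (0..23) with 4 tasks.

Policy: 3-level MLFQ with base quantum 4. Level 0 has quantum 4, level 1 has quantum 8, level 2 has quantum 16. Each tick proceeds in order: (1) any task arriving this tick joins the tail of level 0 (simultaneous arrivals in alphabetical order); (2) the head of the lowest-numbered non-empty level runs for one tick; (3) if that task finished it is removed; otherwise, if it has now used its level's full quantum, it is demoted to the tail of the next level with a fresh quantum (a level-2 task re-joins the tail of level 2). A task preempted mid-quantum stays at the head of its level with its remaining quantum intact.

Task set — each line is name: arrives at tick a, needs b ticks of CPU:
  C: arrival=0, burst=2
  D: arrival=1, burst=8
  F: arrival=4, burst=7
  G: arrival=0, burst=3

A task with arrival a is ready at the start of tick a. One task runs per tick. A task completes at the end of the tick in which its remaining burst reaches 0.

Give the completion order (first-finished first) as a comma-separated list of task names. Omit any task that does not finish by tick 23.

t=0: L0/L1/L2 = CG/-/- → run C
t=1: L0/L1/L2 = CGD/-/- → run C
t=2: L0/L1/L2 = GD/-/- → run G
t=3: L0/L1/L2 = GD/-/- → run G
t=4: L0/L1/L2 = GDF/-/- → run G
t=5: L0/L1/L2 = DF/-/- → run D
t=6: L0/L1/L2 = DF/-/- → run D
t=7: L0/L1/L2 = DF/-/- → run D
t=8: L0/L1/L2 = DF/-/- → run D
t=9: L0/L1/L2 = F/D/- → run F
t=10: L0/L1/L2 = F/D/- → run F
t=11: L0/L1/L2 = F/D/- → run F
t=12: L0/L1/L2 = F/D/- → run F
t=13: L0/L1/L2 = -/DF/- → run D
t=14: L0/L1/L2 = -/DF/- → run D
t=15: L0/L1/L2 = -/DF/- → run D
t=16: L0/L1/L2 = -/DF/- → run D
t=17: L0/L1/L2 = -/F/- → run F
t=18: L0/L1/L2 = -/F/- → run F
t=19: L0/L1/L2 = -/F/- → run F
t=20: (idle)
t=21: (idle)
t=22: (idle)
t=23: (idle)

completion order = C, G, D, F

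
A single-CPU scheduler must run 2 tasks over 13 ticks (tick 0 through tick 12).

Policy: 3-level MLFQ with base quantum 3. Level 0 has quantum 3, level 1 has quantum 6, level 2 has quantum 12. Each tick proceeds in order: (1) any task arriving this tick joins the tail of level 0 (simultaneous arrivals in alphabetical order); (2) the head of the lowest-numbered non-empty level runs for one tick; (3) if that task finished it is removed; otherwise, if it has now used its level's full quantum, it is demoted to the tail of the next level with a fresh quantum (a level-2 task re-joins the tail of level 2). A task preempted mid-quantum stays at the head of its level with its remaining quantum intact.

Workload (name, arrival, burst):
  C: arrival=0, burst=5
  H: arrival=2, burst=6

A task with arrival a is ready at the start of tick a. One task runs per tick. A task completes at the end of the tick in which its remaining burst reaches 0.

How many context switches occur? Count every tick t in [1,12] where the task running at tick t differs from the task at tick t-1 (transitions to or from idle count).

context switches = 4

t=0: L0/L1/L2 = C/-/- → run C
t=1: L0/L1/L2 = C/-/- → run C
t=2: L0/L1/L2 = CH/-/- → run C
t=3: L0/L1/L2 = H/C/- → run H
t=4: L0/L1/L2 = H/C/- → run H
t=5: L0/L1/L2 = H/C/- → run H
t=6: L0/L1/L2 = -/CH/- → run C
t=7: L0/L1/L2 = -/CH/- → run C
t=8: L0/L1/L2 = -/H/- → run H
t=9: L0/L1/L2 = -/H/- → run H
t=10: L0/L1/L2 = -/H/- → run H
t=11: (idle)
t=12: (idle)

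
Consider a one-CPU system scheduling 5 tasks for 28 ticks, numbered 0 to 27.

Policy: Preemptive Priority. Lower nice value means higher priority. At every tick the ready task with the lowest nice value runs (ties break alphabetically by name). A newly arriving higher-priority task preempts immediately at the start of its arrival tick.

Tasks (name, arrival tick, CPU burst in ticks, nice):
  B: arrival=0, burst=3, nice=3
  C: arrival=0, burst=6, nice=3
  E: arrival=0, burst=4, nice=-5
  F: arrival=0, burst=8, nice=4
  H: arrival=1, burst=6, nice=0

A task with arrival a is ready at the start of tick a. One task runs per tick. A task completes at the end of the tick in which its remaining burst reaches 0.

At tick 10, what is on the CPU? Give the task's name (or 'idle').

running at tick 10 = B

t=0: ready={B,C,E,F} → run E
t=1: ready={B,C,E,F,H} → run E
t=2: ready={B,C,E,F,H} → run E
t=3: ready={B,C,E,F,H} → run E
t=4: ready={B,C,F,H} → run H
t=5: ready={B,C,F,H} → run H
t=6: ready={B,C,F,H} → run H
t=7: ready={B,C,F,H} → run H
t=8: ready={B,C,F,H} → run H
t=9: ready={B,C,F,H} → run H
t=10: ready={B,C,F} → run B
t=11: ready={B,C,F} → run B
t=12: ready={B,C,F} → run B
t=13: ready={C,F} → run C
t=14: ready={C,F} → run C
t=15: ready={C,F} → run C
t=16: ready={C,F} → run C
t=17: ready={C,F} → run C
t=18: ready={C,F} → run C
t=19: ready={F} → run F
t=20: ready={F} → run F
t=21: ready={F} → run F
t=22: ready={F} → run F
t=23: ready={F} → run F
t=24: ready={F} → run F
t=25: ready={F} → run F
t=26: ready={F} → run F
t=27: (idle)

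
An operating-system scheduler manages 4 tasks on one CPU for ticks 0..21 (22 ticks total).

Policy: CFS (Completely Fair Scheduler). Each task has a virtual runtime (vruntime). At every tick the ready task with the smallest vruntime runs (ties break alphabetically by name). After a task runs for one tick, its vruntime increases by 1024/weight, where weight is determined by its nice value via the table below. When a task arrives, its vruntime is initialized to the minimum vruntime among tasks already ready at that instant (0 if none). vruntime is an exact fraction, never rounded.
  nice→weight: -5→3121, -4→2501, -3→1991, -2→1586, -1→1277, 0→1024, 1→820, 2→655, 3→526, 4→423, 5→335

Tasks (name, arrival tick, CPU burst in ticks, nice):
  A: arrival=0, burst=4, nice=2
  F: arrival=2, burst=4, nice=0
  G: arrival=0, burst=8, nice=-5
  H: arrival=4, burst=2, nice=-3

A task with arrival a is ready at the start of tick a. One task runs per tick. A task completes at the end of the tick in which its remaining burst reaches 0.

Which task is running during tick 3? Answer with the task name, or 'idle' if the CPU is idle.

running at tick 3 = G

t=0: vr[A=0 G=0] → run A
t=1: vr[A=1024/655 G=0] → run G
t=2: vr[A=1024/655 F=1024/3121 G=1024/3121] → run F
t=3: vr[A=1024/655 F=4145/3121 G=1024/3121] → run G
t=4: vr[A=1024/655 F=4145/3121 G=2048/3121 H=2048/3121] → run G
t=5: vr[A=1024/655 F=4145/3121 G=3072/3121 H=2048/3121] → run H
t=6: vr[A=1024/655 F=4145/3121 G=3072/3121 H=7273472/6213911] → run G
t=7: vr[A=1024/655 F=4145/3121 G=4096/3121 H=7273472/6213911] → run H
t=8: vr[A=1024/655 F=4145/3121 G=4096/3121] → run G
t=9: vr[A=1024/655 F=4145/3121 G=5120/3121] → run F
t=10: vr[A=1024/655 F=7266/3121 G=5120/3121] → run A
t=11: vr[A=2048/655 F=7266/3121 G=5120/3121] → run G
t=12: vr[A=2048/655 F=7266/3121 G=6144/3121] → run G
t=13: vr[A=2048/655 F=7266/3121 G=7168/3121] → run G
t=14: vr[A=2048/655 F=7266/3121] → run F
t=15: vr[A=2048/655 F=10387/3121] → run A
t=16: vr[A=3072/655 F=10387/3121] → run F
t=17: vr[A=3072/655] → run A
t=18: (idle)
t=19: (idle)
t=20: (idle)
t=21: (idle)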